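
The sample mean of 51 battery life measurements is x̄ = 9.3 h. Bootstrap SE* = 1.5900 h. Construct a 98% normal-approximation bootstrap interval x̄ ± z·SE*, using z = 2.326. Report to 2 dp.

(5.60, 13.00)

Margin = 2.326 × 1.5900 = 3.698
Interval: 9.3 ± 3.698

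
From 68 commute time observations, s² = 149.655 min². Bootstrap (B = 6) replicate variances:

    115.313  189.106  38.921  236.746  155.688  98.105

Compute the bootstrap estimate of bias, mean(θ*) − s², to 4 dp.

bias = −10.6752

mean(θ*) = (115.313 + 189.106 + 38.921 + 236.746 + 155.688 + 98.105) / 6 = 138.97983
bias = 138.97983 − 149.655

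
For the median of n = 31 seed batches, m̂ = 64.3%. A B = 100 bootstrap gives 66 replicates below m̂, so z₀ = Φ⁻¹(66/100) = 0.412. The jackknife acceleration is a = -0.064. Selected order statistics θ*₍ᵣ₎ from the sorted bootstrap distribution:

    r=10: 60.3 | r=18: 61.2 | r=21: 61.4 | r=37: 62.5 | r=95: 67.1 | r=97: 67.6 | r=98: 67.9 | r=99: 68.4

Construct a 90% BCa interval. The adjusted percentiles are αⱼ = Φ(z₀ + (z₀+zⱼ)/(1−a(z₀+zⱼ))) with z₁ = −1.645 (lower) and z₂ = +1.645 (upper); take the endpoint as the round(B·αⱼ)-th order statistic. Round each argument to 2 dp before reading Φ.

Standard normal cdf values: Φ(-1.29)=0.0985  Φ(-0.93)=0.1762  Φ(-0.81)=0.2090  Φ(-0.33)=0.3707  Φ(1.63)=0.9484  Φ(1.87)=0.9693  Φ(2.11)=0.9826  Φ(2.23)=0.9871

Lower: z₀ + z₁ = 0.412 + (-1.645) = -1.233; 1 − a(z₀+z₁) = 1 − (-0.064)(-1.233) = 0.9211; argument = 0.412 + (-1.233)/0.9211 = -0.9266 → -0.93.
α₁ = Φ(-0.93) = 0.1762; rank = round(100 × 0.1762) = 18; θ*₍18₎ = 61.2.
Upper: z₀ + z₂ = 2.057; 1 − a(z₀+z₂) = 1.1316; argument = 2.2297 → 2.23; α₂ = 0.9871; rank = 99; θ*₍99₎ = 68.4.

(61.2, 68.4)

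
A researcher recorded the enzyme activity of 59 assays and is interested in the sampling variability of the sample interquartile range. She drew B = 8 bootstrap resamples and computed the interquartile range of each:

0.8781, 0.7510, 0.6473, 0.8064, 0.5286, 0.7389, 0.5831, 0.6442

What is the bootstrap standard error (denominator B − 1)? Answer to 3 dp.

Bootstrap SE is the standard deviation of the 8 replicate interquartile ranges.
Mean of replicates: (0.8781 + 0.7510 + 0.6473 + 0.8064 + 0.5286 + 0.7389 + 0.5831 + 0.6442) / 8 = 5.57760 / 8 = 0.69720
Sum of squared deviations: (+0.18090)² + (+0.05380)² + (−0.04990)² + (+0.10920)² + (−0.16860)² + (+0.04170)² + (−0.11410)² + (−0.05300)² = 0.09603
Variance = 0.09603 / 7 = 0.01372
SE* = √0.01372

SE* = 0.117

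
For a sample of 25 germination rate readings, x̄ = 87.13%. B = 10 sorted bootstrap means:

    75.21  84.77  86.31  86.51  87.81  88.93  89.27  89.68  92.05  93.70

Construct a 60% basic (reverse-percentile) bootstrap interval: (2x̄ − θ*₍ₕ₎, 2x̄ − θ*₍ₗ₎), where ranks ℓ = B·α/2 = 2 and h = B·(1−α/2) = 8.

Percentile endpoints at ranks 2 and 8: θ*₍2₎ = 84.77, θ*₍8₎ = 89.68.
Basic interval reflects these around x̄:
  lower = 2 × 87.13 − 89.68 = 84.58
  upper = 2 × 87.13 − 84.77 = 89.49

(84.58, 89.49)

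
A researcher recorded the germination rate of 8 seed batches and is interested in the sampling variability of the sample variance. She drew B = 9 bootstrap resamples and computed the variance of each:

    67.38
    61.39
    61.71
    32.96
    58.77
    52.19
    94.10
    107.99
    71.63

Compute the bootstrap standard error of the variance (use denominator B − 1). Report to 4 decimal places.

SE* = 22.1881

Bootstrap SE is the standard deviation of the 9 replicate variances.
Mean of replicates: (67.38 + 61.39 + 61.71 + 32.96 + 58.77 + 52.19 + 94.10 + 107.99 + 71.63) / 9 = 608.12000 / 9 = 67.56889
Sum of squared deviations: (−0.18889)² + (−6.17889)² + (−5.85889)² + (−34.60889)² + (−8.79889)² + (−15.37889)² + (+26.53111)² + (+40.42111)² + (+4.06111)² = 3938.50549
Variance = 3938.50549 / 8 = 492.31319
SE* = √492.31319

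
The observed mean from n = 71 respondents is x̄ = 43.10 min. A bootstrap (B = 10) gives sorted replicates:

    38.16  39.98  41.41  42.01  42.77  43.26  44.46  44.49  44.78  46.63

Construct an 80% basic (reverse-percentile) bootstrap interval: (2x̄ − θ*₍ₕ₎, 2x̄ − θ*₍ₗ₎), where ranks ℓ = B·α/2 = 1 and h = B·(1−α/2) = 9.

Percentile endpoints at ranks 1 and 9: θ*₍1₎ = 38.16, θ*₍9₎ = 44.78.
Basic interval reflects these around x̄:
  lower = 2 × 43.10 − 44.78 = 41.42
  upper = 2 × 43.10 − 38.16 = 48.04

(41.42, 48.04)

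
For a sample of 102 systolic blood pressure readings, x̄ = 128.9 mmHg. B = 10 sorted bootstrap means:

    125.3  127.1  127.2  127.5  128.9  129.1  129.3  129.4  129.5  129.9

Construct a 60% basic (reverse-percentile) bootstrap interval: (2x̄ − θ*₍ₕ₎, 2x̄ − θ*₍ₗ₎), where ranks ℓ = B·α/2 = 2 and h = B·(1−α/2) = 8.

Percentile endpoints at ranks 2 and 8: θ*₍2₎ = 127.1, θ*₍8₎ = 129.4.
Basic interval reflects these around x̄:
  lower = 2 × 128.9 − 129.4 = 128.4
  upper = 2 × 128.9 − 127.1 = 130.7

(128.4, 130.7)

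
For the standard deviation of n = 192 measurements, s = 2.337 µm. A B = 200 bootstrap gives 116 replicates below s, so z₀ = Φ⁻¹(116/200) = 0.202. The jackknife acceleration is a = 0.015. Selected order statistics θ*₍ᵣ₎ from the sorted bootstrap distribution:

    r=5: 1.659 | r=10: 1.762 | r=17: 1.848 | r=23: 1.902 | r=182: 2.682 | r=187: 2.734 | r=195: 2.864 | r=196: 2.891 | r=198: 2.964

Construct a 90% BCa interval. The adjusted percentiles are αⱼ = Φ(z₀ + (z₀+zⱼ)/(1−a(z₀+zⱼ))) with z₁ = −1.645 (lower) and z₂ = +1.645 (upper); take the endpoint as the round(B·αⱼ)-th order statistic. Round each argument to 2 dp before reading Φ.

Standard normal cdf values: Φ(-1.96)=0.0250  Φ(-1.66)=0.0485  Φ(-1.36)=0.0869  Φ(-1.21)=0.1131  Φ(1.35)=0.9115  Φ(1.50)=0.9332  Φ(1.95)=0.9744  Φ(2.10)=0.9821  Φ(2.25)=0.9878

Lower: z₀ + z₁ = 0.202 + (-1.645) = -1.443; 1 − a(z₀+z₁) = 1 − (0.015)(-1.443) = 1.0216; argument = 0.202 + (-1.443)/1.0216 = -1.2104 → -1.21.
α₁ = Φ(-1.21) = 0.1131; rank = round(200 × 0.1131) = 23; θ*₍23₎ = 1.902.
Upper: z₀ + z₂ = 1.847; 1 − a(z₀+z₂) = 0.9723; argument = 2.1016 → 2.10; α₂ = 0.9821; rank = 196; θ*₍196₎ = 2.891.

(1.902, 2.891)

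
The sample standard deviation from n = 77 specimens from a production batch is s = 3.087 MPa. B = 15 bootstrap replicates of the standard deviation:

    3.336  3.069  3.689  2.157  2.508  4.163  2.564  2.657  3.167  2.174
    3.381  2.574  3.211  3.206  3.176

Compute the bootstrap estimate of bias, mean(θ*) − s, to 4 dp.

bias = −0.0849

mean(θ*) = (3.336 + 3.069 + 3.689 + 2.157 + 2.508 + 4.163 + 2.564 + 2.657 + 3.167 + 2.174 + 3.381 + 2.574 + 3.211 + 3.206 + 3.176) / 15 = 3.00213
bias = 3.00213 − 3.087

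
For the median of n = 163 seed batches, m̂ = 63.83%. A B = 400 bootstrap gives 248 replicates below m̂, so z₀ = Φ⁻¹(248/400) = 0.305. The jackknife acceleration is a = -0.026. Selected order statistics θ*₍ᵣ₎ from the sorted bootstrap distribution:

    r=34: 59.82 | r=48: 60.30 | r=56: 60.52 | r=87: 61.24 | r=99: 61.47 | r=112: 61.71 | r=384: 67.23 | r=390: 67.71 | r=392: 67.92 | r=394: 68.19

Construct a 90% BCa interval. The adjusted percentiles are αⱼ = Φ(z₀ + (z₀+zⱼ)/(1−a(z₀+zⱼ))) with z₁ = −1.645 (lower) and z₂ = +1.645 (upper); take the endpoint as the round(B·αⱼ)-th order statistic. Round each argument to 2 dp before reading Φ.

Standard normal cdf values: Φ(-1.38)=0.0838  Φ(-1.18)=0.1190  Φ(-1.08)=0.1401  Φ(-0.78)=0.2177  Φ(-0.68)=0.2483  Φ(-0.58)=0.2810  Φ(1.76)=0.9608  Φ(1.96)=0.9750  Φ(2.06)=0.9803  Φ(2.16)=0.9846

Lower: z₀ + z₁ = 0.305 + (-1.645) = -1.340; 1 − a(z₀+z₁) = 1 − (-0.026)(-1.340) = 0.9652; argument = 0.305 + (-1.340)/0.9652 = -1.0834 → -1.08.
α₁ = Φ(-1.08) = 0.1401; rank = round(400 × 0.1401) = 56; θ*₍56₎ = 60.52.
Upper: z₀ + z₂ = 1.950; 1 − a(z₀+z₂) = 1.0507; argument = 2.1609 → 2.16; α₂ = 0.9846; rank = 394; θ*₍394₎ = 68.19.

(60.52, 68.19)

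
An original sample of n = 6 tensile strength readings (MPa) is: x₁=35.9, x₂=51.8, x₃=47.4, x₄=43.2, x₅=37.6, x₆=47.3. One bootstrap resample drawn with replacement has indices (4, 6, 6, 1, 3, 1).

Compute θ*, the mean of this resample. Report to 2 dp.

Resample values: 43.2, 47.3, 47.3, 35.9, 47.4, 35.9.
Mean = (43.2 + 47.3 + 47.3 + 35.9 + 47.4 + 35.9) / 6 = 257.00 / 6 = 42.83

θ* = 42.83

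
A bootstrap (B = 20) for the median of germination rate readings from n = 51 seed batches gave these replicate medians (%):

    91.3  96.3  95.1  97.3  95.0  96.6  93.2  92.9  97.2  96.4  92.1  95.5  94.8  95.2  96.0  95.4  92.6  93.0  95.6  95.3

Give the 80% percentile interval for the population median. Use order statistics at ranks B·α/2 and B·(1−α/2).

(92.1, 96.6)

Sorted replicates: 91.3, 92.1, 92.6, 92.9, 93.0, 93.2, 94.8, 95.0, 95.1, 95.2, 95.3, 95.4, 95.5, 95.6, 96.0, 96.3, 96.4, 96.6, 97.2, 97.3
α = 0.20; lower rank = 20 × 0.100 = 2; upper rank = 20 × 0.900 = 18.
The 2nd smallest replicate is 92.1; the 18th is 96.6.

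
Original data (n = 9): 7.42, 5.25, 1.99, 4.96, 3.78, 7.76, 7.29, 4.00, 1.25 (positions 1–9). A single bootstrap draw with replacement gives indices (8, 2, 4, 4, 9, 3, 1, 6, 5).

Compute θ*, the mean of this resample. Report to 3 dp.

Resample values: 4.00, 5.25, 4.96, 4.96, 1.25, 1.99, 7.42, 7.76, 3.78.
Mean = (4.00 + 5.25 + 4.96 + 4.96 + 1.25 + 1.99 + 7.42 + 7.76 + 3.78) / 9 = 41.370 / 9 = 4.597

θ* = 4.597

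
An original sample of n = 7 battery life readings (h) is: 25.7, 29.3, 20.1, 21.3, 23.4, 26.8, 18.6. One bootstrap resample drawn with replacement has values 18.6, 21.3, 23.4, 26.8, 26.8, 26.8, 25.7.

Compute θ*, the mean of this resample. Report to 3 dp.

θ* = 24.200

Mean = (18.6 + 21.3 + 23.4 + 26.8 + 26.8 + 26.8 + 25.7) / 7 = 169.40 / 7 = 24.200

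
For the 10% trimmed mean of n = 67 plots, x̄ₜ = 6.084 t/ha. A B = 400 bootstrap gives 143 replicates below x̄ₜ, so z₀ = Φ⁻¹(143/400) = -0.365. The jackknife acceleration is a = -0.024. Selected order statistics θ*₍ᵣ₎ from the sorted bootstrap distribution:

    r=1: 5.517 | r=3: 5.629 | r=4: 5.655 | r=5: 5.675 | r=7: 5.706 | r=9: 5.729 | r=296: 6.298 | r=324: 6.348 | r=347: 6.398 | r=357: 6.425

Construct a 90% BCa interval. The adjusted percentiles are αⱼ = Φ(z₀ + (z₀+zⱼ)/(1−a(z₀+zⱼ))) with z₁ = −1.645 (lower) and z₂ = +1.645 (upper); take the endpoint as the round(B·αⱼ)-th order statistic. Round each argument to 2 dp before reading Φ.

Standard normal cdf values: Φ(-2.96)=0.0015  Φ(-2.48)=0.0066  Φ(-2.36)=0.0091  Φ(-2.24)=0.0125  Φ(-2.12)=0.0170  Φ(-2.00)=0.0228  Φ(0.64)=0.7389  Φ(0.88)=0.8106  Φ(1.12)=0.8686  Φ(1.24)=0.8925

(5.629, 6.348)

Lower: z₀ + z₁ = -0.365 + (-1.645) = -2.010; 1 − a(z₀+z₁) = 1 − (-0.024)(-2.010) = 0.9518; argument = -0.365 + (-2.010)/0.9518 = -2.4769 → -2.48.
α₁ = Φ(-2.48) = 0.0066; rank = round(400 × 0.0066) = 3; θ*₍3₎ = 5.629.
Upper: z₀ + z₂ = 1.280; 1 − a(z₀+z₂) = 1.0307; argument = 0.8769 → 0.88; α₂ = 0.8106; rank = 324; θ*₍324₎ = 6.348.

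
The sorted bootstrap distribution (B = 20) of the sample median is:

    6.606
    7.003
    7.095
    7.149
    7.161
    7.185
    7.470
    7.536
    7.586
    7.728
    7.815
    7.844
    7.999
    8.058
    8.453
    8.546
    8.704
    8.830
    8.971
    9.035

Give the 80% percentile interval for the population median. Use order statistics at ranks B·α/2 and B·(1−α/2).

α = 0.20; lower rank = 20 × 0.100 = 2; upper rank = 20 × 0.900 = 18.
The 2nd smallest replicate is 7.003; the 18th is 8.830.

(7.003, 8.830)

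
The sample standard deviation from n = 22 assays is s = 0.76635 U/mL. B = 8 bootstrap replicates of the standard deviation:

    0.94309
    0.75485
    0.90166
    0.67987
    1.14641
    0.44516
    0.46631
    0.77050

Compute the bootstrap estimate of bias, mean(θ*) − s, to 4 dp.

mean(θ*) = (0.94309 + 0.75485 + 0.90166 + 0.67987 + 1.14641 + 0.44516 + 0.46631 + 0.77050) / 8 = 0.76348
bias = 0.76348 − 0.76635

bias = −0.0029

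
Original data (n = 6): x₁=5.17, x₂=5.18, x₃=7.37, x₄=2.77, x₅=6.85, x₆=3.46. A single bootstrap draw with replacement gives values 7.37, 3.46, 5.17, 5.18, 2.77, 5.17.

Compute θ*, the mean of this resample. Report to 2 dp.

θ* = 4.85

Mean = (7.37 + 3.46 + 5.17 + 5.18 + 2.77 + 5.17) / 6 = 29.120 / 6 = 4.85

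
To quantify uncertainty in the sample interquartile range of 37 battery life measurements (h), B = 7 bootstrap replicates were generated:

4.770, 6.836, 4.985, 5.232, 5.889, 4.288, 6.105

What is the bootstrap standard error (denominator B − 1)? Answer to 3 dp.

SE* = 0.877

Bootstrap SE is the standard deviation of the 7 replicate interquartile ranges.
Mean of replicates: (4.770 + 6.836 + 4.985 + 5.232 + 5.889 + 4.288 + 6.105) / 7 = 38.1050 / 7 = 5.4436
Sum of squared deviations: (−0.6736)² + (+1.3924)² + (−0.4586)² + (−0.2116)² + (+0.4454)² + (−1.1556)² + (+0.6614)² = 4.6188
Variance = 4.6188 / 6 = 0.7698
SE* = √0.7698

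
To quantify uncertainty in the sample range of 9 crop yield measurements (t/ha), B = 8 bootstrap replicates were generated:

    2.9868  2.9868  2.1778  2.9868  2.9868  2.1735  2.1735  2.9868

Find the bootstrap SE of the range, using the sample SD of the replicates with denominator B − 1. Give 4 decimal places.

SE* = 0.4202

Bootstrap SE is the standard deviation of the 8 replicate ranges.
Mean of replicates: (2.9868 + 2.9868 + 2.1778 + 2.9868 + 2.9868 + 2.1735 + 2.1735 + 2.9868) / 8 = 21.45880 / 8 = 2.68235
Sum of squared deviations: (+0.30445)² + (+0.30445)² + (−0.50455)² + (+0.30445)² + (+0.30445)² + (−0.50885)² + (−0.50885)² + (+0.30445)² = 1.23588
Variance = 1.23588 / 7 = 0.17655
SE* = √0.17655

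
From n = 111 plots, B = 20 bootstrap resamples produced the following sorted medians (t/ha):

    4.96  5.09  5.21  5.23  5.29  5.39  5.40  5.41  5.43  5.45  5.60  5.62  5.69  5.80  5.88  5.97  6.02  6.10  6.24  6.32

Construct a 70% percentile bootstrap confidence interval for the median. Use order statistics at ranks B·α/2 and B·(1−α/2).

α = 0.30; lower rank = 20 × 0.150 = 3; upper rank = 20 × 0.850 = 17.
The 3rd smallest replicate is 5.21; the 17th is 6.02.

(5.21, 6.02)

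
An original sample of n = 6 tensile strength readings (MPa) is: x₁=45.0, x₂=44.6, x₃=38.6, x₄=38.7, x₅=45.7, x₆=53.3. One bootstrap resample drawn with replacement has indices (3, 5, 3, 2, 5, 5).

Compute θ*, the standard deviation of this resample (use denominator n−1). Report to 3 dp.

Resample values: 38.6, 45.7, 38.6, 44.6, 45.7, 45.7.
Mean = 43.1500; sum of squared deviations = 63.0150
s² = 63.0150 / 5 = 12.6030
s = √12.6030 = 3.550

θ* = 3.550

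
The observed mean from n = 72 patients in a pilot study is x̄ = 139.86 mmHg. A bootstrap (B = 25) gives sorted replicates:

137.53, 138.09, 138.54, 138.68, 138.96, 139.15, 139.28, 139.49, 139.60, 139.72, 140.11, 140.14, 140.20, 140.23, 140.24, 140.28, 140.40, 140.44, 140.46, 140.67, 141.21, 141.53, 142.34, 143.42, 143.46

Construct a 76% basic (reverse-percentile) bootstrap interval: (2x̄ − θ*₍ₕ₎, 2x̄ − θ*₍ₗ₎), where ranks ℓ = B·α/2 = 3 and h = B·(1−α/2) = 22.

Percentile endpoints at ranks 3 and 22: θ*₍3₎ = 138.54, θ*₍22₎ = 141.53.
Basic interval reflects these around x̄:
  lower = 2 × 139.86 − 141.53 = 138.19
  upper = 2 × 139.86 − 138.54 = 141.18

(138.19, 141.18)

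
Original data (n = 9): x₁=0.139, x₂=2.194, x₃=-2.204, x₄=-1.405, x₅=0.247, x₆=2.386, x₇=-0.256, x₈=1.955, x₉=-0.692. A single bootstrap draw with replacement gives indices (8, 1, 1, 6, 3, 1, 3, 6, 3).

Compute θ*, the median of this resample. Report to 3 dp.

Resample values: 1.955, 0.139, 0.139, 2.386, -2.204, 0.139, -2.204, 2.386, -2.204.
Sorted: -2.204, -2.204, -2.204, 0.139, 0.139, 0.139, 1.955, 2.386, 2.386
Median = middle value = 0.139

θ* = 0.139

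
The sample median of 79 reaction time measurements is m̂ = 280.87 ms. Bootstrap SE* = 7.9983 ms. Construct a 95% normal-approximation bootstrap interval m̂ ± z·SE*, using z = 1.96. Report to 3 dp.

(265.193, 296.547)

Margin = 1.96 × 7.9983 = 15.6767
Interval: 280.87 ± 15.6767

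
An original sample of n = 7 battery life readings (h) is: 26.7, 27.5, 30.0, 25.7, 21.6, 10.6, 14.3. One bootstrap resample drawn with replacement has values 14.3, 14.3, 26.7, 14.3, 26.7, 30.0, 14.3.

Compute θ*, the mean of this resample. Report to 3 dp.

θ* = 20.086

Mean = (14.3 + 14.3 + 26.7 + 14.3 + 26.7 + 30.0 + 14.3) / 7 = 140.60 / 7 = 20.086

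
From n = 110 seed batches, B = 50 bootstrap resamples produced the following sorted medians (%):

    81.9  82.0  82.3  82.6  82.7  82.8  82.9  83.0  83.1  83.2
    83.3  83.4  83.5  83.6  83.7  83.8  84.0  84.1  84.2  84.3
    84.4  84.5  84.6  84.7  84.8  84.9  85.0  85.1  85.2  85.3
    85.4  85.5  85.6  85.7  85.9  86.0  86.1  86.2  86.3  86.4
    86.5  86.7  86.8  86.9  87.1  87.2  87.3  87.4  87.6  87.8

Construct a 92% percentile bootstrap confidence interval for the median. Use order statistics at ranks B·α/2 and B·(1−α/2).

α = 0.08; lower rank = 50 × 0.040 = 2; upper rank = 50 × 0.960 = 48.
The 2nd smallest replicate is 82.0; the 48th is 87.4.

(82.0, 87.4)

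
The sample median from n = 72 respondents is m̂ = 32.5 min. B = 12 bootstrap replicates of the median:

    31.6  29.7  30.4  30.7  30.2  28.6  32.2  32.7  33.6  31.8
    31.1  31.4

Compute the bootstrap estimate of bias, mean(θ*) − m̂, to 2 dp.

bias = −1.33

mean(θ*) = (31.6 + 29.7 + 30.4 + 30.7 + 30.2 + 28.6 + 32.2 + 32.7 + 33.6 + 31.8 + 31.1 + 31.4) / 12 = 31.167
bias = 31.167 − 32.5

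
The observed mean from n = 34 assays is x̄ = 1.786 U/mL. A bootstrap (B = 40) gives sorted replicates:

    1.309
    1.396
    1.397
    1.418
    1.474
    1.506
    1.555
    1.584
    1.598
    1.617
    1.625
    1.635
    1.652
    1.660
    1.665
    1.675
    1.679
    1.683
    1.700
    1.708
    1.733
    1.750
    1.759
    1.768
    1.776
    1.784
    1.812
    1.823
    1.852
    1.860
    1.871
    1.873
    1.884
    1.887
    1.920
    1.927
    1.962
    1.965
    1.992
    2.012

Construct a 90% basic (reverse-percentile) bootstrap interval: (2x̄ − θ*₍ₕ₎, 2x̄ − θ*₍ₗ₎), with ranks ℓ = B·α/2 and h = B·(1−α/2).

Percentile endpoints at ranks 2 and 38: θ*₍2₎ = 1.396, θ*₍38₎ = 1.965.
Basic interval reflects these around x̄:
  lower = 2 × 1.786 − 1.965 = 1.607
  upper = 2 × 1.786 − 1.396 = 2.176

(1.607, 2.176)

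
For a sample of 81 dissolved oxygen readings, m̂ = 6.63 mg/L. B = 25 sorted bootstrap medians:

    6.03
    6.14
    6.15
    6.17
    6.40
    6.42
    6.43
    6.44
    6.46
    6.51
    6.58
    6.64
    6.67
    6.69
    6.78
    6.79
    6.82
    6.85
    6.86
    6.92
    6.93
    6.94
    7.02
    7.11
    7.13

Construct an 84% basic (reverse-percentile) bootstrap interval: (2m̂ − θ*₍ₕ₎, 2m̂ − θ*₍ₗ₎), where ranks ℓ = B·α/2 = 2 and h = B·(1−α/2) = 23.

Percentile endpoints at ranks 2 and 23: θ*₍2₎ = 6.14, θ*₍23₎ = 7.02.
Basic interval reflects these around m̂:
  lower = 2 × 6.63 − 7.02 = 6.24
  upper = 2 × 6.63 − 6.14 = 7.12

(6.24, 7.12)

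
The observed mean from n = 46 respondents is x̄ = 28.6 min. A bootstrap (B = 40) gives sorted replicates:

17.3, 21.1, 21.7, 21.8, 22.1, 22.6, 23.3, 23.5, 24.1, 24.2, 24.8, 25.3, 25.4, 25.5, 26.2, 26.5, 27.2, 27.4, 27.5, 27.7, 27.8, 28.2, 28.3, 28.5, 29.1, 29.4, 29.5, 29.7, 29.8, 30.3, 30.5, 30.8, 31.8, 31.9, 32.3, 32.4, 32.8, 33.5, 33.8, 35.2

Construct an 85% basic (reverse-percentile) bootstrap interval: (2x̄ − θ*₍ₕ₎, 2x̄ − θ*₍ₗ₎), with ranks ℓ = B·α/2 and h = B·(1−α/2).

(24.4, 35.5)

Percentile endpoints at ranks 3 and 37: θ*₍3₎ = 21.7, θ*₍37₎ = 32.8.
Basic interval reflects these around x̄:
  lower = 2 × 28.6 − 32.8 = 24.4
  upper = 2 × 28.6 − 21.7 = 35.5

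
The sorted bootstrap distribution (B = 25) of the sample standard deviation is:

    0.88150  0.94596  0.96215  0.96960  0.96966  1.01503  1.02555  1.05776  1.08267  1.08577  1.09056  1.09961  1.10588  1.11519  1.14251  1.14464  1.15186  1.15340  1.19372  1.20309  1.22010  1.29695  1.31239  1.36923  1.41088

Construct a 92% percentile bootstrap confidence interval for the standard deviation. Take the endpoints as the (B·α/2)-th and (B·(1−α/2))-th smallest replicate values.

(0.88150, 1.36923)

α = 0.08; lower rank = 25 × 0.040 = 1; upper rank = 25 × 0.960 = 24.
The 1st smallest replicate is 0.88150; the 24th is 1.36923.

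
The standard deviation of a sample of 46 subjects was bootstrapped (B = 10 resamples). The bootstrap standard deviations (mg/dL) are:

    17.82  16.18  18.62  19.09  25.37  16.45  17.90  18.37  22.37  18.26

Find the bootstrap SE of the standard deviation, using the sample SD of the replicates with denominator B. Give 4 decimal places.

Bootstrap SE is the standard deviation of the 10 replicate standard deviations.
Mean of replicates: (17.82 + 16.18 + 18.62 + 19.09 + 25.37 + 16.45 + 17.90 + 18.37 + 22.37 + 18.26) / 10 = 190.43000 / 10 = 19.04300
Sum of squared deviations: (−1.22300)² + (−2.86300)² + (−0.42300)² + (+0.04700)² + (+6.32700)² + (−2.59300)² + (−1.14300)² + (−0.67300)² + (+3.32700)² + (−0.78300)² = 70.06961
Variance = 70.06961 / 10 = 7.00696
SE* = √7.00696

SE* = 2.6471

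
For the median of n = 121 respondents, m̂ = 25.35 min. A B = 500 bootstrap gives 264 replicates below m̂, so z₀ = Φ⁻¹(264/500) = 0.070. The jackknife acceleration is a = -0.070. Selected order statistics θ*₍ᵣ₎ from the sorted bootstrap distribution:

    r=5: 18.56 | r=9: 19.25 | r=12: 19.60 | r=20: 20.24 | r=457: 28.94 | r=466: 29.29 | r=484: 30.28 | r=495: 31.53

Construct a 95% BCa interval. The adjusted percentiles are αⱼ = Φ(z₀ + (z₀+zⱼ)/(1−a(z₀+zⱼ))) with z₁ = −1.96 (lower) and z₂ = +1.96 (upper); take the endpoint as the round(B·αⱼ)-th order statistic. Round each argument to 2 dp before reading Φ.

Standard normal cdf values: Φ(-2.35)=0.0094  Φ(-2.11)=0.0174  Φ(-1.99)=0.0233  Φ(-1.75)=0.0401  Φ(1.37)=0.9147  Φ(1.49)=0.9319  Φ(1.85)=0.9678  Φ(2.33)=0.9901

(19.25, 30.28)

Lower: z₀ + z₁ = 0.070 + (-1.960) = -1.890; 1 − a(z₀+z₁) = 1 − (-0.070)(-1.890) = 0.8677; argument = 0.070 + (-1.890)/0.8677 = -2.1082 → -2.11.
α₁ = Φ(-2.11) = 0.0174; rank = round(500 × 0.0174) = 9; θ*₍9₎ = 19.25.
Upper: z₀ + z₂ = 2.030; 1 − a(z₀+z₂) = 1.1421; argument = 1.8474 → 1.85; α₂ = 0.9678; rank = 484; θ*₍484₎ = 30.28.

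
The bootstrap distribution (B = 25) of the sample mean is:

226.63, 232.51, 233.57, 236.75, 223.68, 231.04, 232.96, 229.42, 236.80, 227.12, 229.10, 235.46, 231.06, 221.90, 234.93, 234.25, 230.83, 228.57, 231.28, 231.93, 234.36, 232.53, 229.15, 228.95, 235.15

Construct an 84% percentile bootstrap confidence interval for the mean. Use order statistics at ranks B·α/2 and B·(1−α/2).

(223.68, 235.46)

Sorted replicates: 221.90, 223.68, 226.63, 227.12, 228.57, 228.95, 229.10, 229.15, 229.42, 230.83, 231.04, 231.06, 231.28, 231.93, 232.51, 232.53, 232.96, 233.57, 234.25, 234.36, 234.93, 235.15, 235.46, 236.75, 236.80
α = 0.16; lower rank = 25 × 0.080 = 2; upper rank = 25 × 0.920 = 23.
The 2nd smallest replicate is 223.68; the 23rd is 235.46.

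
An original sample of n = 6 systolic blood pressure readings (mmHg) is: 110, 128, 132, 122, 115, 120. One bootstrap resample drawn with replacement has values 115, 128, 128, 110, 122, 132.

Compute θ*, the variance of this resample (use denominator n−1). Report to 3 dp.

θ* = 72.700

Mean = 122.5000; sum of squared deviations = 363.5000
s² = 363.5000 / 5 = 72.7000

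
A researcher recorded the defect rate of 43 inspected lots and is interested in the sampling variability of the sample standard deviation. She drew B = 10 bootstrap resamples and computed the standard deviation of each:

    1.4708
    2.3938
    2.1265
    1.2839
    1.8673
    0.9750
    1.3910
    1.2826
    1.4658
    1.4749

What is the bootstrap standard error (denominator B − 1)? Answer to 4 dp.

SE* = 0.4291

Bootstrap SE is the standard deviation of the 10 replicate standard deviations.
Mean of replicates: (1.4708 + 2.3938 + 2.1265 + 1.2839 + 1.8673 + 0.9750 + 1.3910 + 1.2826 + 1.4658 + 1.4749) / 10 = 15.73160 / 10 = 1.57316
Sum of squared deviations: (−0.10236)² + (+0.82064)² + (+0.55334)² + (−0.28926)² + (+0.29414)² + (−0.59816)² + (−0.18216)² + (−0.29056)² + (−0.10736)² + (−0.09826)² = 1.65689
Variance = 1.65689 / 9 = 0.18410
SE* = √0.18410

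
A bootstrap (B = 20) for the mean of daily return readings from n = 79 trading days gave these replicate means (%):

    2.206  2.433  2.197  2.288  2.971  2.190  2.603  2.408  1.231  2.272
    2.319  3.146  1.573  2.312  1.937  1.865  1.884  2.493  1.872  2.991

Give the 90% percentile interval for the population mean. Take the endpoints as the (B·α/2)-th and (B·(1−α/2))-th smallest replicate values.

(1.231, 2.991)

Sorted replicates: 1.231, 1.573, 1.865, 1.872, 1.884, 1.937, 2.190, 2.197, 2.206, 2.272, 2.288, 2.312, 2.319, 2.408, 2.433, 2.493, 2.603, 2.971, 2.991, 3.146
α = 0.10; lower rank = 20 × 0.050 = 1; upper rank = 20 × 0.950 = 19.
The 1st smallest replicate is 1.231; the 19th is 2.991.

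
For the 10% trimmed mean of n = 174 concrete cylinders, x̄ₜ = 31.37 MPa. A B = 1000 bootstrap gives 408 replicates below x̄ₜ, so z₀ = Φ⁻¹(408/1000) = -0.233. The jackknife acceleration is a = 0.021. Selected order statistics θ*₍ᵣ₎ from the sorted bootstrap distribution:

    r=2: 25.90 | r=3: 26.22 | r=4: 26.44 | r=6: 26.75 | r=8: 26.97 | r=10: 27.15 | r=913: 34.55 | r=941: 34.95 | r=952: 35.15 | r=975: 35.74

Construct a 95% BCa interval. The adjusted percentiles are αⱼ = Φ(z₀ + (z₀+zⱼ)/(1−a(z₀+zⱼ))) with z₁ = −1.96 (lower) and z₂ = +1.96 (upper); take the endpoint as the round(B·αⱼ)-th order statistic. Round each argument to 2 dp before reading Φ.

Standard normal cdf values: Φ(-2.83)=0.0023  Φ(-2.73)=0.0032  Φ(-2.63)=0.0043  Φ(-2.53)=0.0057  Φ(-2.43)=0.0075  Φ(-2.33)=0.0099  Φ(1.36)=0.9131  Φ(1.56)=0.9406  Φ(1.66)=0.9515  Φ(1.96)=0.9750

Lower: z₀ + z₁ = -0.233 + (-1.960) = -2.193; 1 − a(z₀+z₁) = 1 − (0.021)(-2.193) = 1.0461; argument = -0.233 + (-2.193)/1.0461 = -2.3295 → -2.33.
α₁ = Φ(-2.33) = 0.0099; rank = round(1000 × 0.0099) = 10; θ*₍10₎ = 27.15.
Upper: z₀ + z₂ = 1.727; 1 − a(z₀+z₂) = 0.9637; argument = 1.5590 → 1.56; α₂ = 0.9406; rank = 941; θ*₍941₎ = 34.95.

(27.15, 34.95)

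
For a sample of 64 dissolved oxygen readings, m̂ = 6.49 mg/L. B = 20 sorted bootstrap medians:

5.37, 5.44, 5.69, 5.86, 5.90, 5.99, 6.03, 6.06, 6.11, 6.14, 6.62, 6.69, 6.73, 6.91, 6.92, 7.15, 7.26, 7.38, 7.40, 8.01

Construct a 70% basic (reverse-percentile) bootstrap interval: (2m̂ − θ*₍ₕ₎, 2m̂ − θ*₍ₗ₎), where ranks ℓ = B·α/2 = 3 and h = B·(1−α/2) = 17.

Percentile endpoints at ranks 3 and 17: θ*₍3₎ = 5.69, θ*₍17₎ = 7.26.
Basic interval reflects these around m̂:
  lower = 2 × 6.49 − 7.26 = 5.72
  upper = 2 × 6.49 − 5.69 = 7.29

(5.72, 7.29)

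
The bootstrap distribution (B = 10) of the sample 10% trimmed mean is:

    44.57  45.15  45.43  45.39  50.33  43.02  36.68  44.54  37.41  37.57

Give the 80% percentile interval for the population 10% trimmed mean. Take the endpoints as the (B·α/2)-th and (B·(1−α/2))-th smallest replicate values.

(36.68, 45.43)

Sorted replicates: 36.68, 37.41, 37.57, 43.02, 44.54, 44.57, 45.15, 45.39, 45.43, 50.33
α = 0.20; lower rank = 10 × 0.100 = 1; upper rank = 10 × 0.900 = 9.
The 1st smallest replicate is 36.68; the 9th is 45.43.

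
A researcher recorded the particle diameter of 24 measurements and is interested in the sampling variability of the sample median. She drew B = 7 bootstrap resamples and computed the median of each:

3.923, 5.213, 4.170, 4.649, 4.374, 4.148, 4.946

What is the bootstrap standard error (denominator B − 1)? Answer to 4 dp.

Bootstrap SE is the standard deviation of the 7 replicate medians.
Mean of replicates: (3.923 + 5.213 + 4.170 + 4.649 + 4.374 + 4.148 + 4.946) / 7 = 31.42300 / 7 = 4.48900
Sum of squared deviations: (−0.56600)² + (+0.72400)² + (−0.31900)² + (+0.16000)² + (−0.11500)² + (−0.34100)² + (+0.45700)² = 1.31025
Variance = 1.31025 / 6 = 0.21837
SE* = √0.21837

SE* = 0.4673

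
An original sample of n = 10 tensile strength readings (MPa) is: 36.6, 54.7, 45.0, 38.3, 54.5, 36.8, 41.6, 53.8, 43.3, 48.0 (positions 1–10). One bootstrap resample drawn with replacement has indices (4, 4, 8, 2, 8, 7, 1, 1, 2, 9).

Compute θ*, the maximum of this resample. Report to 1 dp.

θ* = 54.7

Resample values: 38.3, 38.3, 53.8, 54.7, 53.8, 41.6, 36.6, 36.6, 54.7, 43.3.
Maximum = 54.7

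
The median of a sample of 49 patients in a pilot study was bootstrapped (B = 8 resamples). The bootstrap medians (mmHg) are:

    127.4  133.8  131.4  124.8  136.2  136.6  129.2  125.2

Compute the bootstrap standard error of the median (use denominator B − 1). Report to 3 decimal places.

Bootstrap SE is the standard deviation of the 8 replicate medians.
Mean of replicates: (127.4 + 133.8 + 131.4 + 124.8 + 136.2 + 136.6 + 129.2 + 125.2) / 8 = 1044.6000 / 8 = 130.5750
Sum of squared deviations: (−3.1750)² + (+3.2250)² + (+0.8250)² + (−5.7750)² + (+5.6250)² + (+6.0250)² + (−1.3750)² + (−5.3750)² = 153.2350
Variance = 153.2350 / 7 = 21.8907
SE* = √21.8907

SE* = 4.679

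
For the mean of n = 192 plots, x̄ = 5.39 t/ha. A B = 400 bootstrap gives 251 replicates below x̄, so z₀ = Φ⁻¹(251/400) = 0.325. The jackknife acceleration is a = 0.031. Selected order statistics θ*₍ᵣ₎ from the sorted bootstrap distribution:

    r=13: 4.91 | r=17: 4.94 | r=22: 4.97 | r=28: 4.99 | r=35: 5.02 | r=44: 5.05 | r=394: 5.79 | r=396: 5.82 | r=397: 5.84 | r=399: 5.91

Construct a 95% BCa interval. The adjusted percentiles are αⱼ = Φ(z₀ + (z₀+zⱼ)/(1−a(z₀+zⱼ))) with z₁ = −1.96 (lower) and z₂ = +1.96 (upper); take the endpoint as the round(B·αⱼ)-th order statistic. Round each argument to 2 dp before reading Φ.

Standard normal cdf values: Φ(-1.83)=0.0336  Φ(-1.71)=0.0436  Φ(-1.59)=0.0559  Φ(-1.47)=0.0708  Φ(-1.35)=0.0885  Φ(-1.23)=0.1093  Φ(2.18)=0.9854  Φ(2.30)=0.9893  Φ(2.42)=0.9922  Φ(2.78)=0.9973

Lower: z₀ + z₁ = 0.325 + (-1.960) = -1.635; 1 − a(z₀+z₁) = 1 − (0.031)(-1.635) = 1.0507; argument = 0.325 + (-1.635)/1.0507 = -1.2311 → -1.23.
α₁ = Φ(-1.23) = 0.1093; rank = round(400 × 0.1093) = 44; θ*₍44₎ = 5.05.
Upper: z₀ + z₂ = 2.285; 1 − a(z₀+z₂) = 0.9292; argument = 2.7842 → 2.78; α₂ = 0.9973; rank = 399; θ*₍399₎ = 5.91.

(5.05, 5.91)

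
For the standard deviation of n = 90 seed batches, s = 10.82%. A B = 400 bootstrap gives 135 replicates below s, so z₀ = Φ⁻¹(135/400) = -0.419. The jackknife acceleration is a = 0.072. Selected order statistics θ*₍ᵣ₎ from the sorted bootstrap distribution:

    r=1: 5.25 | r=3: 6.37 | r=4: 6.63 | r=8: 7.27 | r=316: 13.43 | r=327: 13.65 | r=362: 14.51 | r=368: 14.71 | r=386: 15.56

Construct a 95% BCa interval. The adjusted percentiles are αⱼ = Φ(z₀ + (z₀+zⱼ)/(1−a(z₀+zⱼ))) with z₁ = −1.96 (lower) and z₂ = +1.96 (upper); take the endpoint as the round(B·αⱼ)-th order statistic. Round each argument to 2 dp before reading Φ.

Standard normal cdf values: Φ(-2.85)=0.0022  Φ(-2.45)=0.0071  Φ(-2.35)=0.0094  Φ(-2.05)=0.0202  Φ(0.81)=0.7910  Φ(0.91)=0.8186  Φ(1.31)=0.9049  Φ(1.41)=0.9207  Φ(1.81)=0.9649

(6.37, 14.51)

Lower: z₀ + z₁ = -0.419 + (-1.960) = -2.379; 1 − a(z₀+z₁) = 1 − (0.072)(-2.379) = 1.1713; argument = -0.419 + (-2.379)/1.1713 = -2.4501 → -2.45.
α₁ = Φ(-2.45) = 0.0071; rank = round(400 × 0.0071) = 3; θ*₍3₎ = 6.37.
Upper: z₀ + z₂ = 1.541; 1 − a(z₀+z₂) = 0.8890; argument = 1.3143 → 1.31; α₂ = 0.9049; rank = 362; θ*₍362₎ = 14.51.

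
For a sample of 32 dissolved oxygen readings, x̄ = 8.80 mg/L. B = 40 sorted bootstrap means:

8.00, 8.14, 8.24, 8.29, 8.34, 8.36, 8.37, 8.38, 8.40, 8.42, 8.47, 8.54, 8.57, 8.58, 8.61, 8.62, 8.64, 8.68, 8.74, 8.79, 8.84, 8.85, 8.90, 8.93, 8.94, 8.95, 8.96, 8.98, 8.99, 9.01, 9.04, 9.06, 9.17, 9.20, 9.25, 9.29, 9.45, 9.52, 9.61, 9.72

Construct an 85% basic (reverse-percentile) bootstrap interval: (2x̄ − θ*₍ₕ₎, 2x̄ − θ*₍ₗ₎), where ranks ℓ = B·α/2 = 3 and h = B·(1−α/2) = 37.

Percentile endpoints at ranks 3 and 37: θ*₍3₎ = 8.24, θ*₍37₎ = 9.45.
Basic interval reflects these around x̄:
  lower = 2 × 8.80 − 9.45 = 8.15
  upper = 2 × 8.80 − 8.24 = 9.36

(8.15, 9.36)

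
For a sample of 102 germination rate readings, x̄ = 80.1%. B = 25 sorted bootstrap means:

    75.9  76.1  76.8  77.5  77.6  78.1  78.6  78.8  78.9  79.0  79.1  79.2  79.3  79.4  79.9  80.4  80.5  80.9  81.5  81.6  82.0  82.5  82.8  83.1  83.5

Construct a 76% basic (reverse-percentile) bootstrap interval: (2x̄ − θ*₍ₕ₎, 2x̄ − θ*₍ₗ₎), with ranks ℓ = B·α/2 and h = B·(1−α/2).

(77.7, 83.4)

Percentile endpoints at ranks 3 and 22: θ*₍3₎ = 76.8, θ*₍22₎ = 82.5.
Basic interval reflects these around x̄:
  lower = 2 × 80.1 − 82.5 = 77.7
  upper = 2 × 80.1 − 76.8 = 83.4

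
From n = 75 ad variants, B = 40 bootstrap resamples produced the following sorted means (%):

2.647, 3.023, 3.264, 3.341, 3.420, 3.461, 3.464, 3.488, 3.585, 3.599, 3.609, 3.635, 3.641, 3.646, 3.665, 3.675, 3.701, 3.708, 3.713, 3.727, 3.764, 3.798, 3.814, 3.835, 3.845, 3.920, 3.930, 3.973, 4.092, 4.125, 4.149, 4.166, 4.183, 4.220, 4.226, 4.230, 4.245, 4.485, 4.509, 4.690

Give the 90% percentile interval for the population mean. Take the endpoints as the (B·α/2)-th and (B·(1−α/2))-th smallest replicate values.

(3.023, 4.485)

α = 0.10; lower rank = 40 × 0.050 = 2; upper rank = 40 × 0.950 = 38.
The 2nd smallest replicate is 3.023; the 38th is 4.485.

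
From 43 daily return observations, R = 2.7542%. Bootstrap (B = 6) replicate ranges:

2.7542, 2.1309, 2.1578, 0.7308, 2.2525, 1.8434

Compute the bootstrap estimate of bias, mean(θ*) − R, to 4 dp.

bias = −0.7759

mean(θ*) = (2.7542 + 2.1309 + 2.1578 + 0.7308 + 2.2525 + 1.8434) / 6 = 1.97827
bias = 1.97827 − 2.7542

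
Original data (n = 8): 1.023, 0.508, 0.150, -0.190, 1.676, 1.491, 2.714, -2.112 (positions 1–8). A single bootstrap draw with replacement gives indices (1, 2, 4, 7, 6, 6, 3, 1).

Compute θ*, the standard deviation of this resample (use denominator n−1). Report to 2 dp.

Resample values: 1.023, 0.508, -0.190, 2.714, 1.491, 1.491, 0.150, 1.023.
Mean = 1.0263; sum of squared deviations = 5.7962
s² = 5.7962 / 7 = 0.8280
s = √0.8280 = 0.91

θ* = 0.91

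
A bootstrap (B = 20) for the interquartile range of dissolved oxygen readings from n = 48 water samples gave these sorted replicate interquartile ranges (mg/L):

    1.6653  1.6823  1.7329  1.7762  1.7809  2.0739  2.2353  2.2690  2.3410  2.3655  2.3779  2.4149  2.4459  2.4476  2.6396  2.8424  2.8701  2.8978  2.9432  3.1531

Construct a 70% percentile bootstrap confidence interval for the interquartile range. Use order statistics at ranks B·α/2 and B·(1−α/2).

α = 0.30; lower rank = 20 × 0.150 = 3; upper rank = 20 × 0.850 = 17.
The 3rd smallest replicate is 1.7329; the 17th is 2.8701.

(1.7329, 2.8701)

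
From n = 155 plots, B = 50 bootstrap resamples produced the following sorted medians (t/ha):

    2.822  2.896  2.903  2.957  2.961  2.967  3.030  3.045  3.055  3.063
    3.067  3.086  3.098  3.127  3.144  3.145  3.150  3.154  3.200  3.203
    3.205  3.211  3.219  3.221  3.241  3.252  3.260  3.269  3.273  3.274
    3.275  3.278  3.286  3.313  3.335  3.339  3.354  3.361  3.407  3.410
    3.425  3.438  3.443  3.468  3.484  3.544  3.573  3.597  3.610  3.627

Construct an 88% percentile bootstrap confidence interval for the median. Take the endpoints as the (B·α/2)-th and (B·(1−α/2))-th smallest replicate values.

(2.903, 3.573)

α = 0.12; lower rank = 50 × 0.060 = 3; upper rank = 50 × 0.940 = 47.
The 3rd smallest replicate is 2.903; the 47th is 3.573.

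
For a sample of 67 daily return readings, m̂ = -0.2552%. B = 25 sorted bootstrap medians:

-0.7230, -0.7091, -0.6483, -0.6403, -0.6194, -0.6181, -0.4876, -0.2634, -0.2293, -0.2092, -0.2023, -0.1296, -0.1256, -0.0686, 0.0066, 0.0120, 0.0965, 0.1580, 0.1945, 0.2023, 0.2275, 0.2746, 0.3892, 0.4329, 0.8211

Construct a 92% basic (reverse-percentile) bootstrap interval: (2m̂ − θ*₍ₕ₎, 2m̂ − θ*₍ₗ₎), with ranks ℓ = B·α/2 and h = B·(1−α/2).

(-0.9433, 0.2126)

Percentile endpoints at ranks 1 and 24: θ*₍1₎ = -0.7230, θ*₍24₎ = 0.4329.
Basic interval reflects these around m̂:
  lower = 2 × -0.2552 − 0.4329 = -0.9433
  upper = 2 × -0.2552 − -0.7230 = 0.2126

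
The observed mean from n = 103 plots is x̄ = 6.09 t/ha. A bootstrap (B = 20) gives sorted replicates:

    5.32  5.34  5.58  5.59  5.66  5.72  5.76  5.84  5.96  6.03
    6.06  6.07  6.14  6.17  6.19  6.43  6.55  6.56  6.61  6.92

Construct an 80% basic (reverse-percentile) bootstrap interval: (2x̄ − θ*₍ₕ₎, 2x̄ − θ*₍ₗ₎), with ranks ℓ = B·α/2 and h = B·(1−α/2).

Percentile endpoints at ranks 2 and 18: θ*₍2₎ = 5.34, θ*₍18₎ = 6.56.
Basic interval reflects these around x̄:
  lower = 2 × 6.09 − 6.56 = 5.62
  upper = 2 × 6.09 − 5.34 = 6.84

(5.62, 6.84)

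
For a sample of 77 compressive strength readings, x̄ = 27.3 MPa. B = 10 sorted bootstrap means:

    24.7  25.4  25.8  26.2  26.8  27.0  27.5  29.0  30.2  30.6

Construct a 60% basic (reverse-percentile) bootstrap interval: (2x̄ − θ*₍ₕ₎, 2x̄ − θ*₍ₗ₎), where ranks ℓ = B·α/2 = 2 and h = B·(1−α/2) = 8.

Percentile endpoints at ranks 2 and 8: θ*₍2₎ = 25.4, θ*₍8₎ = 29.0.
Basic interval reflects these around x̄:
  lower = 2 × 27.3 − 29.0 = 25.6
  upper = 2 × 27.3 − 25.4 = 29.2

(25.6, 29.2)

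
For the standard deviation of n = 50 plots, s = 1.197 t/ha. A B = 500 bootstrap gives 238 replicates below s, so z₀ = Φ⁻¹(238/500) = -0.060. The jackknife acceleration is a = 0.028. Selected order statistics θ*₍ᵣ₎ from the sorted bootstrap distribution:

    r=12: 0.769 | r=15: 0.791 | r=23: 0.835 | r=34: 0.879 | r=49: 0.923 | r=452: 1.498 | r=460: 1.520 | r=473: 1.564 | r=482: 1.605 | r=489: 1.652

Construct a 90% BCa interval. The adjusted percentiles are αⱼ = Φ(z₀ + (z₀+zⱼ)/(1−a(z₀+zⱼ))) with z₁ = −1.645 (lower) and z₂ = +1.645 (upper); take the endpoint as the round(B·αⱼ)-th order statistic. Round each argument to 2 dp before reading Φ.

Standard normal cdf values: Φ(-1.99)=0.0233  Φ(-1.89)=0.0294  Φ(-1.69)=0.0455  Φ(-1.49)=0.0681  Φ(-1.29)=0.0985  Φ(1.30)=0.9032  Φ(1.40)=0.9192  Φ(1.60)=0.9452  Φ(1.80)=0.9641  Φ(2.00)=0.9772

(0.835, 1.564)

Lower: z₀ + z₁ = -0.060 + (-1.645) = -1.705; 1 − a(z₀+z₁) = 1 − (0.028)(-1.705) = 1.0477; argument = -0.060 + (-1.705)/1.0477 = -1.6873 → -1.69.
α₁ = Φ(-1.69) = 0.0455; rank = round(500 × 0.0455) = 23; θ*₍23₎ = 0.835.
Upper: z₀ + z₂ = 1.585; 1 − a(z₀+z₂) = 0.9556; argument = 1.5986 → 1.60; α₂ = 0.9452; rank = 473; θ*₍473₎ = 1.564.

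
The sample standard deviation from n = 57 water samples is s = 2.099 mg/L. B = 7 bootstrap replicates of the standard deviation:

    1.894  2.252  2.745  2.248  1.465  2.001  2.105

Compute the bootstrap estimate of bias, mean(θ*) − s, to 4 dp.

mean(θ*) = (1.894 + 2.252 + 2.745 + 2.248 + 1.465 + 2.001 + 2.105) / 7 = 2.10143
bias = 2.10143 − 2.099

bias = +0.0024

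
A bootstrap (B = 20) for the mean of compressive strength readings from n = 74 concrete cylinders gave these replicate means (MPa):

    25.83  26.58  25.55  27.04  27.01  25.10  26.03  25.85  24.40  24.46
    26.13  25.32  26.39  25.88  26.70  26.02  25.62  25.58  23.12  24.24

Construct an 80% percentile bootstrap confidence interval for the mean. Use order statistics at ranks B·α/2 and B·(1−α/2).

Sorted replicates: 23.12, 24.24, 24.40, 24.46, 25.10, 25.32, 25.55, 25.58, 25.62, 25.83, 25.85, 25.88, 26.02, 26.03, 26.13, 26.39, 26.58, 26.70, 27.01, 27.04
α = 0.20; lower rank = 20 × 0.100 = 2; upper rank = 20 × 0.900 = 18.
The 2nd smallest replicate is 24.24; the 18th is 26.70.

(24.24, 26.70)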